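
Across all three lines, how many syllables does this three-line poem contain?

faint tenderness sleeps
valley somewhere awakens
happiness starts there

17

Line 1: faint (1), tenderness (3), sleeps (1) → 5
Line 2: valley (2), somewhere (2), awakens (3) → 7
Line 3: happiness (3), starts (1), there (1) → 5
Total: 5 + 7 + 5 = 17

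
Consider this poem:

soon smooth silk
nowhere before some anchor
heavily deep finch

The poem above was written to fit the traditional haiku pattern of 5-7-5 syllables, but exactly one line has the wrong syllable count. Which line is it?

The first line

Line 1: "soon smooth silk": 1+1+1 = 3 (expected 5)
Line 2: "nowhere before some anchor": 2+2+1+2 = 7 ✓
Line 3: "heavily deep finch": 3+1+1 = 5 ✓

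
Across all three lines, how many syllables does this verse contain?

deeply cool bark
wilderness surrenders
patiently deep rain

15

Line 1: "deeply cool bark": 2+1+1 = 4
Line 2: "wilderness surrenders": 3+3 = 6
Line 3: "patiently deep rain": 3+1+1 = 5
Total: 4 + 6 + 5 = 15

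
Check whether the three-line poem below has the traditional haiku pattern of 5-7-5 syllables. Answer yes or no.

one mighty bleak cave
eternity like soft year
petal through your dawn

Yes

Line 1: one(1) + mighty(2) + bleak(1) + cave(1) = 5 ✓
Line 2: eternity(4) + like(1) + soft(1) + year(1) = 7 ✓
Line 3: petal(2) + through(1) + your(1) + dawn(1) = 5 ✓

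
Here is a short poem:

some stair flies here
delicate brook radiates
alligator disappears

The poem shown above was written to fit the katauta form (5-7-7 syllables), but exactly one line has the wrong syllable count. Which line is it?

The first line

Line 1: "some stair flies here": 1+1+1+1 = 4 (expected 5)
Line 2: "delicate brook radiates": 3+1+3 = 7 ✓
Line 3: "alligator disappears": 4+3 = 7 ✓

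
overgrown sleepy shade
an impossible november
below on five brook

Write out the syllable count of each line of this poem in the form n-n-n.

6-8-5

Line 1: overgrown(3) + sleepy(2) + shade(1) = 6
Line 2: an(1) + impossible(4) + november(3) = 8
Line 3: below(2) + on(1) + five(1) + brook(1) = 5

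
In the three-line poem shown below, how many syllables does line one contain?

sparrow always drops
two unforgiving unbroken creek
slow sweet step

5

Line one: "sparrow always drops": 2+2+1 = 5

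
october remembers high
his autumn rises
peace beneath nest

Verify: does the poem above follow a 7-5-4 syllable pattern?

Yes

Line 1: october(3) + remembers(3) + high(1) = 7 ✓
Line 2: his(1) + autumn(2) + rises(2) = 5 ✓
Line 3: peace(1) + beneath(2) + nest(1) = 4 ✓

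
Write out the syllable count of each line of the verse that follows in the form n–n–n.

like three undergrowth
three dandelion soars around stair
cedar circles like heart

5–9–6

Line 1: like (1), three (1), undergrowth (3) → 5
Line 2: three (1), dandelion (4), soars (1), around (2), stair (1) → 9
Line 3: cedar (2), circles (2), like (1), heart (1) → 6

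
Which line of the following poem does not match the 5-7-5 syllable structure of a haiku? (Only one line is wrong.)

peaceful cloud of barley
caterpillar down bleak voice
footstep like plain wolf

Line 1

Line 1: "peaceful cloud of barley": 2+1+1+2 = 6 (expected 5)
Line 2: "caterpillar down bleak voice": 4+1+1+1 = 7 ✓
Line 3: "footstep like plain wolf": 2+1+1+1 = 5 ✓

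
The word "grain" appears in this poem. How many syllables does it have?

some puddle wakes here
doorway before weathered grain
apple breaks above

1

"grain" has 1 syllable.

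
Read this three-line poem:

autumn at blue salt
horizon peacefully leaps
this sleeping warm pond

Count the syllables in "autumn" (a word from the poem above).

"autumn" has 2 syllables.

2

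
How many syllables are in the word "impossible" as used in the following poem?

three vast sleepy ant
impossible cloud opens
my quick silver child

"impossible" has 4 syllables.

4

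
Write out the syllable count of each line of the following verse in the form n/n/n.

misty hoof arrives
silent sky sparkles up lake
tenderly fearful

Line 1: misty (2), hoof (1), arrives (2) → 5
Line 2: silent (2), sky (1), sparkles (2), up (1), lake (1) → 7
Line 3: tenderly (3), fearful (2) → 5

5/7/5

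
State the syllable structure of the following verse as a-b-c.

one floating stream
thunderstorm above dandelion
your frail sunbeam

4-9-4

Line 1: one(1) + floating(2) + stream(1) = 4
Line 2: thunderstorm(3) + above(2) + dandelion(4) = 9
Line 3: your(1) + frail(1) + sunbeam(2) = 4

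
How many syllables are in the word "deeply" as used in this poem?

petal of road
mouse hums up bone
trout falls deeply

2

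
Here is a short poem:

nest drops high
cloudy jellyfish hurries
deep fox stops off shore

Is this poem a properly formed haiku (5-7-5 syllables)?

Line 1: "nest drops high": 1+1+1 = 3 (expected 5)
Line 2: "cloudy jellyfish hurries": 2+3+2 = 7 ✓
Line 3: "deep fox stops off shore": 1+1+1+1+1 = 5 ✓

No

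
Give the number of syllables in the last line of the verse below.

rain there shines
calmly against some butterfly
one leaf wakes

The last line: one (1), leaf (1), wakes (1) → 3

3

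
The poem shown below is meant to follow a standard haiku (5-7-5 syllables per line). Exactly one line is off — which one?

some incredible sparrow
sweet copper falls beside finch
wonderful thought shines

The first line

Line 1: some (1), incredible (4), sparrow (2) → 7 (expected 5)
Line 2: sweet (1), copper (2), falls (1), beside (2), finch (1) → 7 ✓
Line 3: wonderful (3), thought (1), shines (1) → 5 ✓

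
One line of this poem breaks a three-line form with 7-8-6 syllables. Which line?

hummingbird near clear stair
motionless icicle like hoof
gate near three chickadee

Line 1

Line 1: "hummingbird near clear stair": 3+1+1+1 = 6 (expected 7)
Line 2: "motionless icicle like hoof": 3+3+1+1 = 8 ✓
Line 3: "gate near three chickadee": 1+1+1+3 = 6 ✓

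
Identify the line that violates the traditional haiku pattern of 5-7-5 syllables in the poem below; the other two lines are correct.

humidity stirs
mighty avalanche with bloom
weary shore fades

Line 1: humidity (4), stirs (1) → 5 ✓
Line 2: mighty (2), avalanche (3), with (1), bloom (1) → 7 ✓
Line 3: weary (2), shore (1), fades (1) → 4 (expected 5)

The third line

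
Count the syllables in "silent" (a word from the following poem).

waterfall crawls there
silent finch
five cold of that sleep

"silent" has 2 syllables.

2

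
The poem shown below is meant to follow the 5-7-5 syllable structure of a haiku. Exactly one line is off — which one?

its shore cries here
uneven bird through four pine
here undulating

The first line

Line 1: its (1), shore (1), cries (1), here (1) → 4 (expected 5)
Line 2: uneven (3), bird (1), through (1), four (1), pine (1) → 7 ✓
Line 3: here (1), undulating (4) → 5 ✓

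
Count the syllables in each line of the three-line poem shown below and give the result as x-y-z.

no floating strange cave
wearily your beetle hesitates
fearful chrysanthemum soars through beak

Line 1: no(1) + floating(2) + strange(1) + cave(1) = 5
Line 2: wearily(3) + your(1) + beetle(2) + hesitates(3) = 9
Line 3: fearful(2) + chrysanthemum(4) + soars(1) + through(1) + beak(1) = 9

5-9-9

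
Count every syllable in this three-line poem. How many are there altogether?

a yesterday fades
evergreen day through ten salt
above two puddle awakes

19

Line 1: a (1), yesterday (3), fades (1) → 5
Line 2: evergreen (3), day (1), through (1), ten (1), salt (1) → 7
Line 3: above (2), two (1), puddle (2), awakes (2) → 7
Total: 5 + 7 + 7 = 19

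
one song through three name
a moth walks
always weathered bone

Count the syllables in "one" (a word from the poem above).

1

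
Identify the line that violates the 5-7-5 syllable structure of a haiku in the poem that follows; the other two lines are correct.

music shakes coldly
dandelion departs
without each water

Line 2

Line 1: music(2) + shakes(1) + coldly(2) = 5 ✓
Line 2: dandelion(4) + departs(2) = 6 (expected 7)
Line 3: without(2) + each(1) + water(2) = 5 ✓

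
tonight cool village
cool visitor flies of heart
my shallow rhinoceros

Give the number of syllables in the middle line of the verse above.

7

The middle line: "cool visitor flies of heart": 1+3+1+1+1 = 7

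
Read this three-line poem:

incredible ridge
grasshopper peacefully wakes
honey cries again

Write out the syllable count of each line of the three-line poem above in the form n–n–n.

5–7–5

Line 1: "incredible ridge": 4+1 = 5
Line 2: "grasshopper peacefully wakes": 3+3+1 = 7
Line 3: "honey cries again": 2+1+2 = 5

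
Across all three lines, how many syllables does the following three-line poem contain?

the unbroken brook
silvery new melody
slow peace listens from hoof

18

Line 1: the (1), unbroken (3), brook (1) → 5
Line 2: silvery (3), new (1), melody (3) → 7
Line 3: slow (1), peace (1), listens (2), from (1), hoof (1) → 6
Total: 5 + 7 + 6 = 18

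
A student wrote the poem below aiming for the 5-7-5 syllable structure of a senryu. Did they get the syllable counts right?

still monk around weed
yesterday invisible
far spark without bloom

Yes

Line 1: still (1), monk (1), around (2), weed (1) → 5 ✓
Line 2: yesterday (3), invisible (4) → 7 ✓
Line 3: far (1), spark (1), without (2), bloom (1) → 5 ✓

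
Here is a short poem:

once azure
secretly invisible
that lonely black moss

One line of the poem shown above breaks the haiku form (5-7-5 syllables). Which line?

The first line

Line 1: once (1), azure (2) → 3 (expected 5)
Line 2: secretly (3), invisible (4) → 7 ✓
Line 3: that (1), lonely (2), black (1), moss (1) → 5 ✓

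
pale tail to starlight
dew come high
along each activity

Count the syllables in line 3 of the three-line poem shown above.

Line 3: along (2), each (1), activity (4) → 7

7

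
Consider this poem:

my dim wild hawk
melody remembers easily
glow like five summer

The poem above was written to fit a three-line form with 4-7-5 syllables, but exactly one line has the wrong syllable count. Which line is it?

The second line

Line 1: my (1), dim (1), wild (1), hawk (1) → 4 ✓
Line 2: melody (3), remembers (3), easily (3) → 9 (expected 7)
Line 3: glow (1), like (1), five (1), summer (2) → 5 ✓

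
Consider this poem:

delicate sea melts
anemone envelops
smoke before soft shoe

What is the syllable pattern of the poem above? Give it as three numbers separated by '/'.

5/7/5

Line 1: delicate(3) + sea(1) + melts(1) = 5
Line 2: anemone(4) + envelops(3) = 7
Line 3: smoke(1) + before(2) + soft(1) + shoe(1) = 5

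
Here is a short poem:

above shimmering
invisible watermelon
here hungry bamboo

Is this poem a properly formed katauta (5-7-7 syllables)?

No

Line 1: above (2), shimmering (3) → 5 ✓
Line 2: invisible (4), watermelon (4) → 8 (expected 7)
Line 3: here (1), hungry (2), bamboo (2) → 5 (expected 7)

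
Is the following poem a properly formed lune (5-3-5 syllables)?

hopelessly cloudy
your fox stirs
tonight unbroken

Yes

Line 1: "hopelessly cloudy": 3+2 = 5 ✓
Line 2: "your fox stirs": 1+1+1 = 3 ✓
Line 3: "tonight unbroken": 2+3 = 5 ✓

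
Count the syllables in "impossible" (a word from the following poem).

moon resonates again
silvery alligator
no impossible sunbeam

4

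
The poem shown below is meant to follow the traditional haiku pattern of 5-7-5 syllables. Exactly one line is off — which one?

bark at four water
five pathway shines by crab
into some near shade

Line 2

Line 1: bark(1) + at(1) + four(1) + water(2) = 5 ✓
Line 2: five(1) + pathway(2) + shines(1) + by(1) + crab(1) = 6 (expected 7)
Line 3: into(2) + some(1) + near(1) + shade(1) = 5 ✓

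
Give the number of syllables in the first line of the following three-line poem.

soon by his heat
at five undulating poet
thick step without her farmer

The first line: "soon by his heat": 1+1+1+1 = 4

4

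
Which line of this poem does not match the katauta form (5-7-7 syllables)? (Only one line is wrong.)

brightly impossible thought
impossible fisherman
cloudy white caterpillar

Line 1: "brightly impossible thought": 2+4+1 = 7 (expected 5)
Line 2: "impossible fisherman": 4+3 = 7 ✓
Line 3: "cloudy white caterpillar": 2+1+4 = 7 ✓

The first line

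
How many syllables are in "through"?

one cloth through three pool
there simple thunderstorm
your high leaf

1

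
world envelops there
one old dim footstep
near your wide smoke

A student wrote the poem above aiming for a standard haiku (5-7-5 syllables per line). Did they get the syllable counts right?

Line 1: "world envelops there": 1+3+1 = 5 ✓
Line 2: "one old dim footstep": 1+1+1+2 = 5 (expected 7)
Line 3: "near your wide smoke": 1+1+1+1 = 4 (expected 5)

No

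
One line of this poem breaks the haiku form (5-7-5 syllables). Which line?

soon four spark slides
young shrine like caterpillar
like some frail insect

Line 1: soon (1), four (1), spark (1), slides (1) → 4 (expected 5)
Line 2: young (1), shrine (1), like (1), caterpillar (4) → 7 ✓
Line 3: like (1), some (1), frail (1), insect (2) → 5 ✓

The first line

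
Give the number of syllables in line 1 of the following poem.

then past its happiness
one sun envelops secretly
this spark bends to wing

Line 1: then(1) + past(1) + its(1) + happiness(3) = 6

6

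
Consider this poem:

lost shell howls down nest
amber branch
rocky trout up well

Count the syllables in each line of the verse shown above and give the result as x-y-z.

Line 1: lost(1) + shell(1) + howls(1) + down(1) + nest(1) = 5
Line 2: amber(2) + branch(1) = 3
Line 3: rocky(2) + trout(1) + up(1) + well(1) = 5

5-3-5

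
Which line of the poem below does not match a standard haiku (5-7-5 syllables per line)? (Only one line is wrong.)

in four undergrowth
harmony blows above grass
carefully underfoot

Line 1: in(1) + four(1) + undergrowth(3) = 5 ✓
Line 2: harmony(3) + blows(1) + above(2) + grass(1) = 7 ✓
Line 3: carefully(3) + underfoot(3) = 6 (expected 5)

The third line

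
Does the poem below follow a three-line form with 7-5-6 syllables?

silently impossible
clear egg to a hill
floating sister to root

Yes

Line 1: silently(3) + impossible(4) = 7 ✓
Line 2: clear(1) + egg(1) + to(1) + a(1) + hill(1) = 5 ✓
Line 3: floating(2) + sister(2) + to(1) + root(1) = 6 ✓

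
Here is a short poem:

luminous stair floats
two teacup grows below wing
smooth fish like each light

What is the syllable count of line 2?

7

Line 2: two (1), teacup (2), grows (1), below (2), wing (1) → 7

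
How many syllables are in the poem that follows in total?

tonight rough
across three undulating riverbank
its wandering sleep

18

Line 1: tonight(2) + rough(1) = 3
Line 2: across(2) + three(1) + undulating(4) + riverbank(3) = 10
Line 3: its(1) + wandering(3) + sleep(1) = 5
Total: 3 + 10 + 5 = 18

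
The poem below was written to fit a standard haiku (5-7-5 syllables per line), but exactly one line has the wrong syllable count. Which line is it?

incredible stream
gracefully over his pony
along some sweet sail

The second line

Line 1: incredible(4) + stream(1) = 5 ✓
Line 2: gracefully(3) + over(2) + his(1) + pony(2) = 8 (expected 7)
Line 3: along(2) + some(1) + sweet(1) + sail(1) = 5 ✓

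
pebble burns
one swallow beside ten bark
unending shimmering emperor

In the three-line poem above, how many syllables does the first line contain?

3

The first line: "pebble burns": 2+1 = 3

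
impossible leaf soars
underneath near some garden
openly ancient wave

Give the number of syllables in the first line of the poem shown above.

The first line: impossible(4) + leaf(1) + soars(1) = 6

6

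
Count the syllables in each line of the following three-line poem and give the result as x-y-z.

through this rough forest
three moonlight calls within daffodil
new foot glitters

5-9-4

Line 1: through(1) + this(1) + rough(1) + forest(2) = 5
Line 2: three(1) + moonlight(2) + calls(1) + within(2) + daffodil(3) = 9
Line 3: new(1) + foot(1) + glitters(2) = 4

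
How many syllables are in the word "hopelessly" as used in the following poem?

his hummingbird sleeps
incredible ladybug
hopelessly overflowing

"hopelessly" has 3 syllables.

3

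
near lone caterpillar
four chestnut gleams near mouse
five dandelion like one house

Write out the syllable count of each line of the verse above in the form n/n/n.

Line 1: "near lone caterpillar": 1+1+4 = 6
Line 2: "four chestnut gleams near mouse": 1+2+1+1+1 = 6
Line 3: "five dandelion like one house": 1+4+1+1+1 = 8

6/6/8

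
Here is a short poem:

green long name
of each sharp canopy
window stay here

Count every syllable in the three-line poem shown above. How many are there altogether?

Line 1: green(1) + long(1) + name(1) = 3
Line 2: of(1) + each(1) + sharp(1) + canopy(3) = 6
Line 3: window(2) + stay(1) + here(1) = 4
Total: 3 + 6 + 4 = 13

13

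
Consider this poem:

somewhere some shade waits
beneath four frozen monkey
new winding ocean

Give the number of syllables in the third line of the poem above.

The third line: new(1) + winding(2) + ocean(2) = 5

5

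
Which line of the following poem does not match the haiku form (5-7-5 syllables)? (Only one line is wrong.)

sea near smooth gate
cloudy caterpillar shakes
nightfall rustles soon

The first line

Line 1: "sea near smooth gate": 1+1+1+1 = 4 (expected 5)
Line 2: "cloudy caterpillar shakes": 2+4+1 = 7 ✓
Line 3: "nightfall rustles soon": 2+2+1 = 5 ✓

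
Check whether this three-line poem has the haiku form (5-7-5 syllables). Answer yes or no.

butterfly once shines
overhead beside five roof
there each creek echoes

Yes

Line 1: "butterfly once shines": 3+1+1 = 5 ✓
Line 2: "overhead beside five roof": 3+2+1+1 = 7 ✓
Line 3: "there each creek echoes": 1+1+1+2 = 5 ✓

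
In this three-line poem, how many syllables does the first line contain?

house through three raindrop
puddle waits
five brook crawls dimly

5

The first line: house(1) + through(1) + three(1) + raindrop(2) = 5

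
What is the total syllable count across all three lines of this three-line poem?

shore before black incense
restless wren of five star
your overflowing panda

19

Line 1: shore (1), before (2), black (1), incense (2) → 6
Line 2: restless (2), wren (1), of (1), five (1), star (1) → 6
Line 3: your (1), overflowing (4), panda (2) → 7
Total: 6 + 6 + 7 = 19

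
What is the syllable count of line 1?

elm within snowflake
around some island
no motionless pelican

Line 1: "elm within snowflake": 1+2+2 = 5

5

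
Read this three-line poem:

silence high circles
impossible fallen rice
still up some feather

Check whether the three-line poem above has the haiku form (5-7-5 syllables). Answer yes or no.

Yes

Line 1: silence (2), high (1), circles (2) → 5 ✓
Line 2: impossible (4), fallen (2), rice (1) → 7 ✓
Line 3: still (1), up (1), some (1), feather (2) → 5 ✓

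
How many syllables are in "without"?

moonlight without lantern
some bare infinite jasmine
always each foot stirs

"without" has 2 syllables.

2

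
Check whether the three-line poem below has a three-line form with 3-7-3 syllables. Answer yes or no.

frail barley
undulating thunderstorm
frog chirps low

Line 1: frail(1) + barley(2) = 3 ✓
Line 2: undulating(4) + thunderstorm(3) = 7 ✓
Line 3: frog(1) + chirps(1) + low(1) = 3 ✓

Yes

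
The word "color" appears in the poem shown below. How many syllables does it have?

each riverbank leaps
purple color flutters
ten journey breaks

2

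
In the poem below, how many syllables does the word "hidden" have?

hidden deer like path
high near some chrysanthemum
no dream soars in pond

2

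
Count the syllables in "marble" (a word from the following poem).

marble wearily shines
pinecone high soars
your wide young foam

2

"marble" has 2 syllables.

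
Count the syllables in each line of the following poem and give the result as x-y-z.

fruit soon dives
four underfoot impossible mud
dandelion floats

Line 1: fruit(1) + soon(1) + dives(1) = 3
Line 2: four(1) + underfoot(3) + impossible(4) + mud(1) = 9
Line 3: dandelion(4) + floats(1) = 5

3-9-5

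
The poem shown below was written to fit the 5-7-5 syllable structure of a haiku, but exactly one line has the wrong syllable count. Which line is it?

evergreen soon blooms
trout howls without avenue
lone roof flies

Line 3

Line 1: "evergreen soon blooms": 3+1+1 = 5 ✓
Line 2: "trout howls without avenue": 1+1+2+3 = 7 ✓
Line 3: "lone roof flies": 1+1+1 = 3 (expected 5)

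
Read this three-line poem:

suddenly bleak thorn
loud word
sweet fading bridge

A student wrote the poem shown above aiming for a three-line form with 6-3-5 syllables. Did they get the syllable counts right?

Line 1: suddenly(3) + bleak(1) + thorn(1) = 5 (expected 6)
Line 2: loud(1) + word(1) = 2 (expected 3)
Line 3: sweet(1) + fading(2) + bridge(1) = 4 (expected 5)

No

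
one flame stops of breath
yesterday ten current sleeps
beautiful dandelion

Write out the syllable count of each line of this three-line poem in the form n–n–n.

Line 1: one(1) + flame(1) + stops(1) + of(1) + breath(1) = 5
Line 2: yesterday(3) + ten(1) + current(2) + sleeps(1) = 7
Line 3: beautiful(3) + dandelion(4) = 7

5–7–7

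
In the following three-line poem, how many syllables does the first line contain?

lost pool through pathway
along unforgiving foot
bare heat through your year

The first line: lost(1) + pool(1) + through(1) + pathway(2) = 5

5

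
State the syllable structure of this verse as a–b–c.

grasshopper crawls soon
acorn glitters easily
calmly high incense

5–7–5

Line 1: grasshopper (3), crawls (1), soon (1) → 5
Line 2: acorn (2), glitters (2), easily (3) → 7
Line 3: calmly (2), high (1), incense (2) → 5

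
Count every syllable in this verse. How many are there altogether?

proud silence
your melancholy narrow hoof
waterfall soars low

16

Line 1: proud(1) + silence(2) = 3
Line 2: your(1) + melancholy(4) + narrow(2) + hoof(1) = 8
Line 3: waterfall(3) + soars(1) + low(1) = 5
Total: 3 + 8 + 5 = 16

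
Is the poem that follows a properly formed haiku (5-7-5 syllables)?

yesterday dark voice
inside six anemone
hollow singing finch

Yes

Line 1: yesterday (3), dark (1), voice (1) → 5 ✓
Line 2: inside (2), six (1), anemone (4) → 7 ✓
Line 3: hollow (2), singing (2), finch (1) → 5 ✓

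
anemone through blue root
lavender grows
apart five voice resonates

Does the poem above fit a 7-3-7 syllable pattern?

No

Line 1: anemone (4), through (1), blue (1), root (1) → 7 ✓
Line 2: lavender (3), grows (1) → 4 (expected 3)
Line 3: apart (2), five (1), voice (1), resonates (3) → 7 ✓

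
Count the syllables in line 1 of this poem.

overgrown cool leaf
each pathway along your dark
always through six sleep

Line 1: overgrown(3) + cool(1) + leaf(1) = 5

5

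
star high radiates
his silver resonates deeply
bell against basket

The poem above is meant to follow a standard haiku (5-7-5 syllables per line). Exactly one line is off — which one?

Line 2

Line 1: star (1), high (1), radiates (3) → 5 ✓
Line 2: his (1), silver (2), resonates (3), deeply (2) → 8 (expected 7)
Line 3: bell (1), against (2), basket (2) → 5 ✓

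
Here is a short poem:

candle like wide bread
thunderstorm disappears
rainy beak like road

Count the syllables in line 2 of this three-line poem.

6

Line 2: thunderstorm(3) + disappears(3) = 6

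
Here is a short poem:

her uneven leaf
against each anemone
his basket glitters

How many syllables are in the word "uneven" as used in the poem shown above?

3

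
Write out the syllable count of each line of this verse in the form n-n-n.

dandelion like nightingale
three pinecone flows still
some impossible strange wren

Line 1: dandelion (4), like (1), nightingale (3) → 8
Line 2: three (1), pinecone (2), flows (1), still (1) → 5
Line 3: some (1), impossible (4), strange (1), wren (1) → 7

8-5-7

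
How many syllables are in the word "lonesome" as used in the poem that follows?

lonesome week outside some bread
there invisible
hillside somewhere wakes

2

"lonesome" has 2 syllables.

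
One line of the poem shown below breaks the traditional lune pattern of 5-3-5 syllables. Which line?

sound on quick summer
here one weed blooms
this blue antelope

Line 1: sound (1), on (1), quick (1), summer (2) → 5 ✓
Line 2: here (1), one (1), weed (1), blooms (1) → 4 (expected 3)
Line 3: this (1), blue (1), antelope (3) → 5 ✓

Line 2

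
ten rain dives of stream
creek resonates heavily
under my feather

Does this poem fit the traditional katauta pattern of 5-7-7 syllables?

Line 1: "ten rain dives of stream": 1+1+1+1+1 = 5 ✓
Line 2: "creek resonates heavily": 1+3+3 = 7 ✓
Line 3: "under my feather": 2+1+2 = 5 (expected 7)

No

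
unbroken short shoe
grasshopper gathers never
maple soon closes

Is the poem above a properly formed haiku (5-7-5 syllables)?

Line 1: "unbroken short shoe": 3+1+1 = 5 ✓
Line 2: "grasshopper gathers never": 3+2+2 = 7 ✓
Line 3: "maple soon closes": 2+1+2 = 5 ✓

Yes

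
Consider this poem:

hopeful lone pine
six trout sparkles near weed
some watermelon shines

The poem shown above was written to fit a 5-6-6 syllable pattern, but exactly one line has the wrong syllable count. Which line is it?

The first line

Line 1: hopeful (2), lone (1), pine (1) → 4 (expected 5)
Line 2: six (1), trout (1), sparkles (2), near (1), weed (1) → 6 ✓
Line 3: some (1), watermelon (4), shines (1) → 6 ✓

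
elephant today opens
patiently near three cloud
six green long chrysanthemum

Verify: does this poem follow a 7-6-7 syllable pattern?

Line 1: elephant(3) + today(2) + opens(2) = 7 ✓
Line 2: patiently(3) + near(1) + three(1) + cloud(1) = 6 ✓
Line 3: six(1) + green(1) + long(1) + chrysanthemum(4) = 7 ✓

Yes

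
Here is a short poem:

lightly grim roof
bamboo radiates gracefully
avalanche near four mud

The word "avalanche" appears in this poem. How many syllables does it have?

3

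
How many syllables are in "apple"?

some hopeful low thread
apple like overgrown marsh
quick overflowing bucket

"apple" has 2 syllables.

2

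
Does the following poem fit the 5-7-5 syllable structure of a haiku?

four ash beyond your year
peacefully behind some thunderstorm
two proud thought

Line 1: "four ash beyond your year": 1+1+2+1+1 = 6 (expected 5)
Line 2: "peacefully behind some thunderstorm": 3+2+1+3 = 9 (expected 7)
Line 3: "two proud thought": 1+1+1 = 3 (expected 5)

No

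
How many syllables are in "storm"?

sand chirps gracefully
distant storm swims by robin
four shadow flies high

1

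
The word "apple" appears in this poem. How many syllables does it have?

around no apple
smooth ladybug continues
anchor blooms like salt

2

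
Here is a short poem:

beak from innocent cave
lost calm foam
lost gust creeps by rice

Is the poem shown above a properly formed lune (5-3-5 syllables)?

No

Line 1: beak (1), from (1), innocent (3), cave (1) → 6 (expected 5)
Line 2: lost (1), calm (1), foam (1) → 3 ✓
Line 3: lost (1), gust (1), creeps (1), by (1), rice (1) → 5 ✓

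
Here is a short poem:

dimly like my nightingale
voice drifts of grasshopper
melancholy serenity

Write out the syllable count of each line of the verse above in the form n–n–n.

7–6–8

Line 1: dimly(2) + like(1) + my(1) + nightingale(3) = 7
Line 2: voice(1) + drifts(1) + of(1) + grasshopper(3) = 6
Line 3: melancholy(4) + serenity(4) = 8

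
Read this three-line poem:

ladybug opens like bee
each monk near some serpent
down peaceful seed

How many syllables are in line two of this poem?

Line two: "each monk near some serpent": 1+1+1+1+2 = 6

6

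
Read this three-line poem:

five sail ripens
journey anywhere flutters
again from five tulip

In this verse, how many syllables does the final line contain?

6

The final line: again(2) + from(1) + five(1) + tulip(2) = 6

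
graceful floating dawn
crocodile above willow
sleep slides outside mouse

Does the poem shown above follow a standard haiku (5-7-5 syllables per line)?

Yes

Line 1: graceful (2), floating (2), dawn (1) → 5 ✓
Line 2: crocodile (3), above (2), willow (2) → 7 ✓
Line 3: sleep (1), slides (1), outside (2), mouse (1) → 5 ✓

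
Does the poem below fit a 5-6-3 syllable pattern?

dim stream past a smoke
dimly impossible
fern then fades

Line 1: dim (1), stream (1), past (1), a (1), smoke (1) → 5 ✓
Line 2: dimly (2), impossible (4) → 6 ✓
Line 3: fern (1), then (1), fades (1) → 3 ✓

Yes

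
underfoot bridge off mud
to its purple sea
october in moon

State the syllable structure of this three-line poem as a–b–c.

6–5–5

Line 1: underfoot(3) + bridge(1) + off(1) + mud(1) = 6
Line 2: to(1) + its(1) + purple(2) + sea(1) = 5
Line 3: october(3) + in(1) + moon(1) = 5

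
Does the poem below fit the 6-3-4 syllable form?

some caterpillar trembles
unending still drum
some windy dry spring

Line 1: some(1) + caterpillar(4) + trembles(2) = 7 (expected 6)
Line 2: unending(3) + still(1) + drum(1) = 5 (expected 3)
Line 3: some(1) + windy(2) + dry(1) + spring(1) = 5 (expected 4)

No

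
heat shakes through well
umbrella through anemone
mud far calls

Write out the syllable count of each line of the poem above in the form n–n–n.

4–8–3

Line 1: heat(1) + shakes(1) + through(1) + well(1) = 4
Line 2: umbrella(3) + through(1) + anemone(4) = 8
Line 3: mud(1) + far(1) + calls(1) = 3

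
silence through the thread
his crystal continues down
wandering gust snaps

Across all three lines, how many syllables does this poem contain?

Line 1: silence(2) + through(1) + the(1) + thread(1) = 5
Line 2: his(1) + crystal(2) + continues(3) + down(1) = 7
Line 3: wandering(3) + gust(1) + snaps(1) = 5
Total: 5 + 7 + 5 = 17

17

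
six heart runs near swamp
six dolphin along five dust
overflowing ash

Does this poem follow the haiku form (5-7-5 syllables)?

Line 1: "six heart runs near swamp": 1+1+1+1+1 = 5 ✓
Line 2: "six dolphin along five dust": 1+2+2+1+1 = 7 ✓
Line 3: "overflowing ash": 4+1 = 5 ✓

Yes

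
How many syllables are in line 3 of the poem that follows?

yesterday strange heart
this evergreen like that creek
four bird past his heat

5

Line 3: four(1) + bird(1) + past(1) + his(1) + heat(1) = 5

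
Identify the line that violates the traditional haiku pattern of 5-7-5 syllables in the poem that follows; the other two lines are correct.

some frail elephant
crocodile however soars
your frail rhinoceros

Line 1: some(1) + frail(1) + elephant(3) = 5 ✓
Line 2: crocodile(3) + however(3) + soars(1) = 7 ✓
Line 3: your(1) + frail(1) + rhinoceros(4) = 6 (expected 5)

The third line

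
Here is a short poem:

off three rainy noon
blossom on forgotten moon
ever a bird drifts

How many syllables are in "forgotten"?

3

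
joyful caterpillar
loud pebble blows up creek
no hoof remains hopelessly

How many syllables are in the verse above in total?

19

Line 1: joyful (2), caterpillar (4) → 6
Line 2: loud (1), pebble (2), blows (1), up (1), creek (1) → 6
Line 3: no (1), hoof (1), remains (2), hopelessly (3) → 7
Total: 6 + 6 + 7 = 19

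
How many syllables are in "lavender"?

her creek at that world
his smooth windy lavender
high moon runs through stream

3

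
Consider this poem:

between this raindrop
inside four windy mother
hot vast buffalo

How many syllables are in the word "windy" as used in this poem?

"windy" has 2 syllables.

2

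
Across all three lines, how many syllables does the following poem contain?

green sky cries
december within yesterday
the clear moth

Line 1: green (1), sky (1), cries (1) → 3
Line 2: december (3), within (2), yesterday (3) → 8
Line 3: the (1), clear (1), moth (1) → 3
Total: 3 + 8 + 3 = 14

14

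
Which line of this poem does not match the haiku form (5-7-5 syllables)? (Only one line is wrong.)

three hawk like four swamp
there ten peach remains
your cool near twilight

The second line

Line 1: three (1), hawk (1), like (1), four (1), swamp (1) → 5 ✓
Line 2: there (1), ten (1), peach (1), remains (2) → 5 (expected 7)
Line 3: your (1), cool (1), near (1), twilight (2) → 5 ✓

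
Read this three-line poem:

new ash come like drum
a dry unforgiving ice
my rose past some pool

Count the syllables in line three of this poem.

5

Line three: my (1), rose (1), past (1), some (1), pool (1) → 5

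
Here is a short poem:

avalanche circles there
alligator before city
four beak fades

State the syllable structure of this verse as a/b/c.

6/8/3

Line 1: "avalanche circles there": 3+2+1 = 6
Line 2: "alligator before city": 4+2+2 = 8
Line 3: "four beak fades": 1+1+1 = 3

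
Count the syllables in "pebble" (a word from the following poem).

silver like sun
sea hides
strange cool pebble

"pebble" has 2 syllables.

2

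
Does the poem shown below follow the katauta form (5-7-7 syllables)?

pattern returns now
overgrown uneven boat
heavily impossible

Line 1: pattern(2) + returns(2) + now(1) = 5 ✓
Line 2: overgrown(3) + uneven(3) + boat(1) = 7 ✓
Line 3: heavily(3) + impossible(4) = 7 ✓

Yes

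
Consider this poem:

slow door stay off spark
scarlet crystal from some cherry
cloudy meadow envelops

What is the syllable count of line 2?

8

Line 2: scarlet(2) + crystal(2) + from(1) + some(1) + cherry(2) = 8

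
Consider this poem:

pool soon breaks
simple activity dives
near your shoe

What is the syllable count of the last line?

3

The last line: near (1), your (1), shoe (1) → 3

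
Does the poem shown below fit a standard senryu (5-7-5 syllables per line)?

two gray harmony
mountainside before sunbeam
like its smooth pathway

Yes

Line 1: two(1) + gray(1) + harmony(3) = 5 ✓
Line 2: mountainside(3) + before(2) + sunbeam(2) = 7 ✓
Line 3: like(1) + its(1) + smooth(1) + pathway(2) = 5 ✓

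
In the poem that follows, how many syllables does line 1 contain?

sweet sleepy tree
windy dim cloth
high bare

Line 1: sweet (1), sleepy (2), tree (1) → 4

4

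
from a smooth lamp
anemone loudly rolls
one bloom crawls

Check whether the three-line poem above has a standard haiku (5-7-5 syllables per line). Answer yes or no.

No

Line 1: from (1), a (1), smooth (1), lamp (1) → 4 (expected 5)
Line 2: anemone (4), loudly (2), rolls (1) → 7 ✓
Line 3: one (1), bloom (1), crawls (1) → 3 (expected 5)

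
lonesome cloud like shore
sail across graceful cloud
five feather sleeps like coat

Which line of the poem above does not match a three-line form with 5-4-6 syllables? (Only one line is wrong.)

Line 1: lonesome(2) + cloud(1) + like(1) + shore(1) = 5 ✓
Line 2: sail(1) + across(2) + graceful(2) + cloud(1) = 6 (expected 4)
Line 3: five(1) + feather(2) + sleeps(1) + like(1) + coat(1) = 6 ✓

Line 2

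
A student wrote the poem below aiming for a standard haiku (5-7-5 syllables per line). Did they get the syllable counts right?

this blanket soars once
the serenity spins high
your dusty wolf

No

Line 1: "this blanket soars once": 1+2+1+1 = 5 ✓
Line 2: "the serenity spins high": 1+4+1+1 = 7 ✓
Line 3: "your dusty wolf": 1+2+1 = 4 (expected 5)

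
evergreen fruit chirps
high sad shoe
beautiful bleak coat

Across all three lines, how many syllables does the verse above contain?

Line 1: evergreen(3) + fruit(1) + chirps(1) = 5
Line 2: high(1) + sad(1) + shoe(1) = 3
Line 3: beautiful(3) + bleak(1) + coat(1) = 5
Total: 5 + 3 + 5 = 13

13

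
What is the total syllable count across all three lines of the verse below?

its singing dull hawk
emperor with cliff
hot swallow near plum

15

Line 1: its (1), singing (2), dull (1), hawk (1) → 5
Line 2: emperor (3), with (1), cliff (1) → 5
Line 3: hot (1), swallow (2), near (1), plum (1) → 5
Total: 5 + 5 + 5 = 15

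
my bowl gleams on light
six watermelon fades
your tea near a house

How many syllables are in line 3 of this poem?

Line 3: "your tea near a house": 1+1+1+1+1 = 5

5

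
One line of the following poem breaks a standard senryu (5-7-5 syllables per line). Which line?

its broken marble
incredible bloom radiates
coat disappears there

The second line

Line 1: "its broken marble": 1+2+2 = 5 ✓
Line 2: "incredible bloom radiates": 4+1+3 = 8 (expected 7)
Line 3: "coat disappears there": 1+3+1 = 5 ✓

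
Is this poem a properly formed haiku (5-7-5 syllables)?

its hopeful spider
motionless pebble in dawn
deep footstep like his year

No

Line 1: "its hopeful spider": 1+2+2 = 5 ✓
Line 2: "motionless pebble in dawn": 3+2+1+1 = 7 ✓
Line 3: "deep footstep like his year": 1+2+1+1+1 = 6 (expected 5)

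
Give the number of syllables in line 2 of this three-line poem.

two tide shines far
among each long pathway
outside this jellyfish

Line 2: "among each long pathway": 2+1+1+2 = 6

6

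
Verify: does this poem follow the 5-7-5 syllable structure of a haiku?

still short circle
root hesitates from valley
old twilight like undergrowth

Line 1: "still short circle": 1+1+2 = 4 (expected 5)
Line 2: "root hesitates from valley": 1+3+1+2 = 7 ✓
Line 3: "old twilight like undergrowth": 1+2+1+3 = 7 (expected 5)

No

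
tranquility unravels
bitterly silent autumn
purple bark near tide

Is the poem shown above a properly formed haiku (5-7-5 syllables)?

Line 1: tranquility(4) + unravels(3) = 7 (expected 5)
Line 2: bitterly(3) + silent(2) + autumn(2) = 7 ✓
Line 3: purple(2) + bark(1) + near(1) + tide(1) = 5 ✓

No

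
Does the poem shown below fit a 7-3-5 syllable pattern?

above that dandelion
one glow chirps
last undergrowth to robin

Line 1: "above that dandelion": 2+1+4 = 7 ✓
Line 2: "one glow chirps": 1+1+1 = 3 ✓
Line 3: "last undergrowth to robin": 1+3+1+2 = 7 (expected 5)

No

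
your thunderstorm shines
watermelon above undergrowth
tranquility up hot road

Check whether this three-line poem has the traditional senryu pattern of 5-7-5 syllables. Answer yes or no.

No

Line 1: your (1), thunderstorm (3), shines (1) → 5 ✓
Line 2: watermelon (4), above (2), undergrowth (3) → 9 (expected 7)
Line 3: tranquility (4), up (1), hot (1), road (1) → 7 (expected 5)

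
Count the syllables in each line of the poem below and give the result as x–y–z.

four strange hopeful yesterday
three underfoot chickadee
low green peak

7–7–3

Line 1: "four strange hopeful yesterday": 1+1+2+3 = 7
Line 2: "three underfoot chickadee": 1+3+3 = 7
Line 3: "low green peak": 1+1+1 = 3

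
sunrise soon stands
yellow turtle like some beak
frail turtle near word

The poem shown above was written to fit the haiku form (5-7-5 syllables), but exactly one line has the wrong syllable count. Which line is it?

The first line

Line 1: sunrise (2), soon (1), stands (1) → 4 (expected 5)
Line 2: yellow (2), turtle (2), like (1), some (1), beak (1) → 7 ✓
Line 3: frail (1), turtle (2), near (1), word (1) → 5 ✓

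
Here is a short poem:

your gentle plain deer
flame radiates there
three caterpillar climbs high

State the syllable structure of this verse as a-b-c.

5-5-7

Line 1: "your gentle plain deer": 1+2+1+1 = 5
Line 2: "flame radiates there": 1+3+1 = 5
Line 3: "three caterpillar climbs high": 1+4+1+1 = 7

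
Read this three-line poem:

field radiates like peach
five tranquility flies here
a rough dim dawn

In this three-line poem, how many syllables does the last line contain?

The last line: a (1), rough (1), dim (1), dawn (1) → 4

4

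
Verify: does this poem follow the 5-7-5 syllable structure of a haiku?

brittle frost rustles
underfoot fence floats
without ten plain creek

No

Line 1: brittle(2) + frost(1) + rustles(2) = 5 ✓
Line 2: underfoot(3) + fence(1) + floats(1) = 5 (expected 7)
Line 3: without(2) + ten(1) + plain(1) + creek(1) = 5 ✓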